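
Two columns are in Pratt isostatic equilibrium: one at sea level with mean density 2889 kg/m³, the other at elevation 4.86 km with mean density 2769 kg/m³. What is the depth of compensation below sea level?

112 km

ρ_ref D = ρ (D + h) → D (ρ_ref − ρ) = ρ h.
D = ρ h/(ρ_ref − ρ) = 2769 × 4.86 km/(2889 − 2769) = 112 km.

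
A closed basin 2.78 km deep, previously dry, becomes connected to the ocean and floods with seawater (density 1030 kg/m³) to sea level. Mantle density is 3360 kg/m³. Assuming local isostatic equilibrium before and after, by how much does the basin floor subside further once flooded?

1.23 km

After flooding the water column is d + s deep. Its weight must equal the weight of mantle displaced by the extra subsidence s: (d + s) ρ_w = s ρ_m.
s = d ρ_w / (ρ_m − ρ_w) = 2.78 km × 1030/(3360 − 1030) = 1.23 km.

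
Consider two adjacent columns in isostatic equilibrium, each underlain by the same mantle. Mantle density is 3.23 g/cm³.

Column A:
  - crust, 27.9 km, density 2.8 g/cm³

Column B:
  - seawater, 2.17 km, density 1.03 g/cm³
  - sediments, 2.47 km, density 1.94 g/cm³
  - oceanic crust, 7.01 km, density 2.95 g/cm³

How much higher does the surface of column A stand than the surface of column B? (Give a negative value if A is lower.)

For any compensation level in the mantle, the mantle terms cancel and isostasy reduces to e = (Σt_A − Σt_B) − (Σ(ρt)_A − Σ(ρt)_B) / ρ_m.
Σt_A = 27.9 km; Σt_B = 11.65 km; Σ(ρt)_A = 78.12; Σ(ρt)_B = 27.7064 (in km·g/cm³).
e = (27.9 − 11.65) − (78.12 − 27.7064) / 3.23 = 0.642 km.

0.642 km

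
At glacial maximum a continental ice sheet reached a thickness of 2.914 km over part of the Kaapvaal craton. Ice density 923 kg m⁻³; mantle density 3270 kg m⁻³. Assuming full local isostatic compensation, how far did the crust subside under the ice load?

By Archimedes' principle applied to the lithosphere: the ice load ρ_ice t is balanced by mantle displaced below, ρ_m s.
s = t ρ_ice / ρ_m = 2.914 km × 923/3270 = 0.823 km.

0.823 km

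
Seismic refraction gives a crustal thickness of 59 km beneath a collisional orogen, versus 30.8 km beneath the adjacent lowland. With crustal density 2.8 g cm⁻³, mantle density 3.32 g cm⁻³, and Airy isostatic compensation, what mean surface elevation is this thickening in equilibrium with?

4.42 km

Excess crust Δ = 59 km − 30.8 km = 28.2 km, split between elevation h and root r with h + r = Δ.
Airy balance ρ_c h = (ρ_m − ρ_c) r gives r = h ρ_c/(ρ_m − ρ_c), so h (1 + ρ_c/(ρ_m − ρ_c)) = Δ, i.e. h = Δ (ρ_m − ρ_c)/ρ_m.
h = 28.2 km × 0.52/3.32 = 4.42 km.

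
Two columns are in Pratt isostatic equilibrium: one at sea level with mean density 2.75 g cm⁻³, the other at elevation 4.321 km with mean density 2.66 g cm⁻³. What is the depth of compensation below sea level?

128 km

ρ_ref D = ρ (D + h) → D (ρ_ref − ρ) = ρ h.
D = ρ h/(ρ_ref − ρ) = 2.66 × 4.321 km/(2.75 − 2.66) = 128 km.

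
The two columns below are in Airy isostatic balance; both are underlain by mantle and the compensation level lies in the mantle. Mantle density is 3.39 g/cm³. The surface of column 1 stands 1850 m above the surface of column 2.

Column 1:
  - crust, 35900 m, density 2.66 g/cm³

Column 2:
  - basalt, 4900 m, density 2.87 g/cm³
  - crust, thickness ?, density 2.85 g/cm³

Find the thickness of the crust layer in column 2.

Take the compensation level at the base of the deeper column (depth z_c below the surface of column 1) and equate Σ ρ_i t_i down to z_c; mantle fills any gap and the z_c terms cancel.
Column 1: 35900×2.66 + (z_c − 35900)×3.39
Column 2: 1850×0 + 4900×2.87 + x×2.85 + (z_c − 1850 − 4900 − x)×3.39
The z_c×3.39 term appears on both sides and cancels. Collect the known terms of each column as K = Σ(ρt)_known − 3.39 × (depth of known layers): K_1 = 95494 − 3.39×35900 = −26207; K_2 = 14063 − 3.39×(1850 + 4900) = −8819.5.
Balance: K_1 = K_2 − x×(3.39 − 2.85), so x = (K_2 − K_1)/(3.39 − 2.85) = 17387.5/0.54 = 32200 m.

32200 m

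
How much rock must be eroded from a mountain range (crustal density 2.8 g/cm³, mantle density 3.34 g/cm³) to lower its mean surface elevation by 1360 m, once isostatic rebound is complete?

Net drop Δ = e − u = e − e ρ_c/ρ_m = e (ρ_m − ρ_c)/ρ_m.
e = Δ ρ_m/(ρ_m − ρ_c) = 1360 m × 3.34/0.54 = 8410 m.

8410 m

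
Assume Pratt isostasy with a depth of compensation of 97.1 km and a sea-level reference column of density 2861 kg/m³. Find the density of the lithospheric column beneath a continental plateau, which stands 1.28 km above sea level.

Pratt balance: ρ_ref D = ρ (D + h).
ρ = ρ_ref D/(D + h) = 2861 × 97.1 km/(97.1 km + 1.28 km) = 2820 kg/m³.

2820 kg/m³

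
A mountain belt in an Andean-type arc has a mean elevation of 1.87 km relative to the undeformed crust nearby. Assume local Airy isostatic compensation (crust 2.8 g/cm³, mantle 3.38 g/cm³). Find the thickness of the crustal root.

Isostatic balance requires: the weight of the topography is balanced by the buoyancy of the root, ρ_c h = (ρ_m − ρ_c) r.
r = h · ρ_c / (ρ_m − ρ_c) = 1.87 km × 2.8 / (3.38 − 2.8) = 9.03 km.

9.03 km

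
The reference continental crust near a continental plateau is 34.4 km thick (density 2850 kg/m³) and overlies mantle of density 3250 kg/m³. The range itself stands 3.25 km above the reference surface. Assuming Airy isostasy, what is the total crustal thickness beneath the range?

Root depth r = h ρ_c / (ρ_m − ρ_c) = 3.25 km × 2850 / 400 = 23.16 km.
Total thickness = T + h + r = 34.4 km + 3.25 km + 23.16 km = 60.8 km.

60.8 km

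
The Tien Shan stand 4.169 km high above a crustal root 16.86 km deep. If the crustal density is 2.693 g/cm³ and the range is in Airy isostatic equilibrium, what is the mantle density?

3.36 g/cm³

Airy balance: ρ_c h = (ρ_m − ρ_c) r → ρ_m = ρ_c (1 + h/r).
ρ_m = 2.693 × (1 + 4.169 km/16.86 km) = 3.36 g/cm³.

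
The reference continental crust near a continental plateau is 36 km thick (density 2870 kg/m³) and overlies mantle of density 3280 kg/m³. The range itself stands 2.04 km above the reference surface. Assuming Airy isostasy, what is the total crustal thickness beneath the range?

Root depth r = h ρ_c / (ρ_m − ρ_c) = 2.04 km × 2870 / 410 = 14.28 km.
Total thickness = T + h + r = 36 km + 2.04 km + 14.28 km = 52.3 km.

52.3 km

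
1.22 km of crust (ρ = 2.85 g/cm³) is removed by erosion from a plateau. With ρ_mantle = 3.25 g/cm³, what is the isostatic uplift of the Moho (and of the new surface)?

Unloading: uplift u = e ρ_c/ρ_m = 1.22 km × 2.85/3.25 = 1.07 km.

1.07 km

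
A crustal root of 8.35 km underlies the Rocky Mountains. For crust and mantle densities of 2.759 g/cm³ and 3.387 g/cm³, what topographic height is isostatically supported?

In Airy isostatic equilibrium: ρ_c h = (ρ_m − ρ_c) r.
h = r (ρ_m − ρ_c) / ρ_c = 8.35 km × (3.387 − 2.759) / 2.759 = 1.9 km.

1.9 km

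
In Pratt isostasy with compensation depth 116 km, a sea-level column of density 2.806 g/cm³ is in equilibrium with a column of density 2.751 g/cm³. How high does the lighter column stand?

ρ_ref D = ρ (D + h) → h = D (ρ_ref − ρ)/ρ.
h = 116 km × (2.806 − 2.751)/2.751 = 2.32 km.

2.32 km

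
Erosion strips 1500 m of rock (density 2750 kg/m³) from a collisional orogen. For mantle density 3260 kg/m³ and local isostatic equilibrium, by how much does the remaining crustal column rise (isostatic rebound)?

1270 m

Unloading: uplift u = e ρ_c/ρ_m = 1500 m × 2750/3260 = 1270 m.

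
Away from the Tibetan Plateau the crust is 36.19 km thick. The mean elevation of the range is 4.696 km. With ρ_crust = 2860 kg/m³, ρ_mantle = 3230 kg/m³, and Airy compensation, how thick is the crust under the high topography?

77.2 km

Root depth r = h ρ_c / (ρ_m − ρ_c) = 4.696 km × 2860 / 370 = 36.3 km.
Total thickness = T + h + r = 36.19 km + 4.696 km + 36.3 km = 77.2 km.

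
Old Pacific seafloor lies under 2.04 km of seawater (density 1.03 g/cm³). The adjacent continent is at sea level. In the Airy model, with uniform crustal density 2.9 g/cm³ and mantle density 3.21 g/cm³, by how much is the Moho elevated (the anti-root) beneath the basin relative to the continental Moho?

Equating mass per unit area of the two columns: replacing crust with seawater at the top is compensated by replacing crust with mantle at the base: d (ρ_c − ρ_w) = a (ρ_m − ρ_c).
a = d (ρ_c − ρ_w)/(ρ_m − ρ_c) = 2.04 km × 1.87/0.31 = 12.3 km.

12.3 km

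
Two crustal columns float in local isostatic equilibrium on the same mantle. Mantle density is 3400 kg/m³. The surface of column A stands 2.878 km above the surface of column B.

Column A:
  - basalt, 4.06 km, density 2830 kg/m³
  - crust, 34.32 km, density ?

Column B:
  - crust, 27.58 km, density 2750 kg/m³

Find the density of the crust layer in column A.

2660 kg/m³

Take the compensation level at the base of the deeper column (depth z_c below the surface of column A) and equate Σ ρ_i t_i down to z_c; mantle fills any gap and the z_c terms cancel.
Column A: 4.06×2830 + 34.32×ρ + (z_c − 38.38)×3400
Column B: 2.878×0 + 27.58×2750 + (z_c − 2.878 − 27.58)×3400
The z_c×3400 term appears on both sides and cancels. Collect the known terms of each column as K = Σ(ρt)_known − 3400 × (depth of known layers): K_A = 11489.8 − 3400×38.38 = −119002.2; K_B = 75845 − 3400×(2.878 + 27.58) = −27712.2.
Balance: K_A + 34.32×ρ = K_B, so ρ = (K_B − K_A)/34.32 = 91290/34.32 = 2660 kg/m³.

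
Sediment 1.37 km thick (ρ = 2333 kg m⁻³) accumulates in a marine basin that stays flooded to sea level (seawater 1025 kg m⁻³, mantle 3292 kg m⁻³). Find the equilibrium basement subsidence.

0.79 km

Submarine loading: the sediment displaces seawater, and the subsidence is in turn flooded, so s (ρ_m − ρ_w) = t (ρ_sed − ρ_w).
s = 1.37 km × (2333 − 1025) / (3292 − 1025) = 0.79 km.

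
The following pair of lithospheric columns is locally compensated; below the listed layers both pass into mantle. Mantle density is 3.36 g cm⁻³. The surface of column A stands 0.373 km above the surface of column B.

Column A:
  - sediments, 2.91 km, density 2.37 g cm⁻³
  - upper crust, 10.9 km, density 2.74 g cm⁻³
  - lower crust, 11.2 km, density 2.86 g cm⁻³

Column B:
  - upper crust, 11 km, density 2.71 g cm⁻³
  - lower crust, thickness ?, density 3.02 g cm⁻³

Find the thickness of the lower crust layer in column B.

20.1 km

Take the compensation level at the base of the deeper column (depth z_c below the surface of column A) and equate Σ ρ_i t_i down to z_c; mantle fills any gap and the z_c terms cancel.
Column A: 2.91×2.37 + 10.9×2.74 + 11.2×2.86 + (z_c − 25.01)×3.36
Column B: 0.373×0 + 11×2.71 + x×3.02 + (z_c − 0.373 − 11 − x)×3.36
The z_c×3.36 term appears on both sides and cancels. Collect the known terms of each column as K = Σ(ρt)_known − 3.36 × (depth of known layers): K_A = 68.7947 − 3.36×25.01 = −15.2389; K_B = 29.81 − 3.36×(0.373 + 11) = −8.40328.
Balance: K_A = K_B − x×(3.36 − 3.02), so x = (K_B − K_A)/(3.36 − 3.02) = 6.83562/0.34 = 20.1 km.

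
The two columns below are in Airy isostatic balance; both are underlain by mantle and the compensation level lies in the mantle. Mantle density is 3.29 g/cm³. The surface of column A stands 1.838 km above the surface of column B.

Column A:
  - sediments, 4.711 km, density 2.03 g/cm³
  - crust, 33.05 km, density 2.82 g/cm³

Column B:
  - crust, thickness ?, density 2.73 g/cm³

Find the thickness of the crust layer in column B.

27.5 km

Take the compensation level at the base of the deeper column (depth z_c below the surface of column A) and equate Σ ρ_i t_i down to z_c; mantle fills any gap and the z_c terms cancel.
Column A: 4.711×2.03 + 33.05×2.82 + (z_c − 37.761)×3.29
Column B: 1.838×0 + x×2.73 + (z_c − 1.838 − 0 − x)×3.29
The z_c×3.29 term appears on both sides and cancels. Collect the known terms of each column as K = Σ(ρt)_known − 3.29 × (depth of known layers): K_A = 102.76433 − 3.29×37.761 = −21.46936; K_B = 0 − 3.29×(1.838 + 0) = −6.04702.
Balance: K_A = K_B − x×(3.29 − 2.73), so x = (K_B − K_A)/(3.29 − 2.73) = 15.4223/0.56 = 27.5 km.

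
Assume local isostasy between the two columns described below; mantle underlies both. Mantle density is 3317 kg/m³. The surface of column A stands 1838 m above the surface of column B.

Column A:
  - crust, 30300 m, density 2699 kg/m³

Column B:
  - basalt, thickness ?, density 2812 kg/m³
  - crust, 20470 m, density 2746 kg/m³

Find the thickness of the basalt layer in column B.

Take the compensation level at the base of the deeper column (depth z_c below the surface of column A) and equate Σ ρ_i t_i down to z_c; mantle fills any gap and the z_c terms cancel.
Column A: 30300×2699 + (z_c − 30300)×3317
Column B: 1838×0 + x×2812 + 20470×2746 + (z_c − 1838 − 20470 − x)×3317
The z_c×3317 term appears on both sides and cancels. Collect the known terms of each column as K = Σ(ρt)_known − 3317 × (depth of known layers): K_A = 81779700 − 3317×30300 = −18725400; K_B = 56210620 − 3317×(1838 + 20470) = −17785016.
Balance: K_A = K_B − x×(3317 − 2812), so x = (K_B − K_A)/(3317 − 2812) = 940384/505 = 1860 m.

1860 m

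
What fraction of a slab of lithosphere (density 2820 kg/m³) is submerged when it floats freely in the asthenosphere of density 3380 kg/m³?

0.834

Submerged fraction = ρ_obj/ρ_fluid = 2820/3380 = 0.834.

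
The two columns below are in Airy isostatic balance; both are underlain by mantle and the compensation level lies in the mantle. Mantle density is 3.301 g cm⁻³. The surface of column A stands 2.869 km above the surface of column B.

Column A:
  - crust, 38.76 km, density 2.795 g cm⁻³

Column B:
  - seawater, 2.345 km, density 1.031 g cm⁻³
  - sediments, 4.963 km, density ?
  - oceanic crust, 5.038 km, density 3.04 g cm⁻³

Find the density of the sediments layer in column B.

2.59 g cm⁻³

Take the compensation level at the base of the deeper column (depth z_c below the surface of column A) and equate Σ ρ_i t_i down to z_c; mantle fills any gap and the z_c terms cancel.
Column A: 38.76×2.795 + (z_c − 38.76)×3.301
Column B: 2.869×0 + 2.345×1.031 + 4.963×ρ + 5.038×3.04 + (z_c − 2.869 − 12.346)×3.301
The z_c×3.301 term appears on both sides and cancels. Collect the known terms of each column as K = Σ(ρt)_known − 3.301 × (depth of known layers): K_A = 108.3342 − 3.301×38.76 = −19.61256; K_B = 17.733215 − 3.301×(2.869 + 12.346) = −32.4915.
Balance: K_A = K_B + 4.963×ρ, so ρ = (K_A − K_B)/4.963 = 12.8789/4.963 = 2.59 g cm⁻³.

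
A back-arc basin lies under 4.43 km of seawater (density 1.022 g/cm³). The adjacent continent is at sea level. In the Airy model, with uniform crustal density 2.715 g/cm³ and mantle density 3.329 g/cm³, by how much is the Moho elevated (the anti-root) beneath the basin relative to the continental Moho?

12.2 km

For local isostatic compensation: replacing crust with seawater at the top is compensated by replacing crust with mantle at the base: d (ρ_c − ρ_w) = a (ρ_m − ρ_c).
a = d (ρ_c − ρ_w)/(ρ_m − ρ_c) = 4.43 km × 1.693/0.614 = 12.2 km.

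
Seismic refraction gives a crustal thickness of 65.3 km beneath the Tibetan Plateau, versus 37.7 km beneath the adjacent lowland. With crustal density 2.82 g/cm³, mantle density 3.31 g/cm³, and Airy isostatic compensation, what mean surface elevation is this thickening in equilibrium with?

Excess crust Δ = 65.3 km − 37.7 km = 27.6 km, split between elevation h and root r with h + r = Δ.
Airy balance ρ_c h = (ρ_m − ρ_c) r gives r = h ρ_c/(ρ_m − ρ_c), so h (1 + ρ_c/(ρ_m − ρ_c)) = Δ, i.e. h = Δ (ρ_m − ρ_c)/ρ_m.
h = 27.6 km × 0.49/3.31 = 4.09 km.

4.09 km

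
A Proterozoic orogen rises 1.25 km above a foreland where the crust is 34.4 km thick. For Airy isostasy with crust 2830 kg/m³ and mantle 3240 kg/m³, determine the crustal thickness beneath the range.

44.3 km

Root depth r = h ρ_c / (ρ_m − ρ_c) = 1.25 km × 2830 / 410 = 8.628 km.
Total thickness = T + h + r = 34.4 km + 1.25 km + 8.628 km = 44.3 km.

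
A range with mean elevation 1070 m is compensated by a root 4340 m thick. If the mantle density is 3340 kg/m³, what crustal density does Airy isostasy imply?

ρ_c h = (ρ_m − ρ_c) r → ρ_c (h + r) = ρ_m r → ρ_c = ρ_m r / (h + r).
ρ_c = 3340 × 4340 m / (1070 m + 4340 m) = 2680 kg/m³.

2680 kg/m³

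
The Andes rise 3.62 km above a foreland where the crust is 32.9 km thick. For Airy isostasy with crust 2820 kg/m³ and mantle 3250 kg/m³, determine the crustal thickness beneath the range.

60.3 km

Root depth r = h ρ_c / (ρ_m − ρ_c) = 3.62 km × 2820 / 430 = 23.74 km.
Total thickness = T + h + r = 32.9 km + 3.62 km + 23.74 km = 60.3 km.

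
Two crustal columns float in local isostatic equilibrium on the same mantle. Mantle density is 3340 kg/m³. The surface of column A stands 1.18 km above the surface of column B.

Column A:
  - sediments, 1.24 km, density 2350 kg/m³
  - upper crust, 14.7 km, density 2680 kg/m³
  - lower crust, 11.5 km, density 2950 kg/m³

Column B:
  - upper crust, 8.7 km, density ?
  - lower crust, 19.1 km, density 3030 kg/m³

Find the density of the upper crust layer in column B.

2700 kg/m³

Take the compensation level at the base of the deeper column (depth z_c below the surface of column A) and equate Σ ρ_i t_i down to z_c; mantle fills any gap and the z_c terms cancel.
Column A: 1.24×2350 + 14.7×2680 + 11.5×2950 + (z_c − 27.44)×3340
Column B: 1.18×0 + 8.7×ρ + 19.1×3030 + (z_c − 1.18 − 27.8)×3340
The z_c×3340 term appears on both sides and cancels. Collect the known terms of each column as K = Σ(ρt)_known − 3340 × (depth of known layers): K_A = 76235 − 3340×27.44 = −15414.6; K_B = 57873 − 3340×(1.18 + 27.8) = −38920.2.
Balance: K_A = K_B + 8.7×ρ, so ρ = (K_A − K_B)/8.7 = 23505.6/8.7 = 2700 kg/m³.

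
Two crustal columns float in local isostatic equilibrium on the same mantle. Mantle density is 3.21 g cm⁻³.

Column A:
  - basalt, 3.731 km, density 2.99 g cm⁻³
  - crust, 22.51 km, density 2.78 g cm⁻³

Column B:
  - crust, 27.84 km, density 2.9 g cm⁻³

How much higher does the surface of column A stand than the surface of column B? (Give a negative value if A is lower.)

For any compensation level in the mantle, the mantle terms cancel and isostasy reduces to e = (Σt_A − Σt_B) − (Σ(ρt)_A − Σ(ρt)_B) / ρ_m.
Σt_A = 26.241 km; Σt_B = 27.84 km; Σ(ρt)_A = 73.73349; Σ(ρt)_B = 80.736 (in km·g cm⁻³).
e = (26.241 − 27.84) − (73.73349 − 80.736) / 3.21 = 0.582 km.

0.582 km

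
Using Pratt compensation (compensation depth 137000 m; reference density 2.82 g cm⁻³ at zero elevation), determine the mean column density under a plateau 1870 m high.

Pratt balance: ρ_ref D = ρ (D + h).
ρ = ρ_ref D/(D + h) = 2.82 × 137000 m/(137000 m + 1870 m) = 2.78 g cm⁻³.

2.78 g cm⁻³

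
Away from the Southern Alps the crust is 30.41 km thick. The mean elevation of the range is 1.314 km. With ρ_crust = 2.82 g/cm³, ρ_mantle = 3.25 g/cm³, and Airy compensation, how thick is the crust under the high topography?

Root depth r = h ρ_c / (ρ_m − ρ_c) = 1.314 km × 2.82 / 0.43 = 8.617 km.
Total thickness = T + h + r = 30.41 km + 1.314 km + 8.617 km = 40.3 km.

40.3 km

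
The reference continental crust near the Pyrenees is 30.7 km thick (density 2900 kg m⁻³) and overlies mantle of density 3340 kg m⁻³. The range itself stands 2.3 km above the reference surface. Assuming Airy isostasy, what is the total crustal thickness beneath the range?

48.2 km

Root depth r = h ρ_c / (ρ_m − ρ_c) = 2.3 km × 2900 / 440 = 15.16 km.
Total thickness = T + h + r = 30.7 km + 2.3 km + 15.16 km = 48.2 km.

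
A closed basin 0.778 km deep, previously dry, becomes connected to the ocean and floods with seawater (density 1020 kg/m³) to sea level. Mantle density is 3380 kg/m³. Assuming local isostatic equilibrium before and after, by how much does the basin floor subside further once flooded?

After flooding the water column is d + s deep. Its weight must equal the weight of mantle displaced by the extra subsidence s: (d + s) ρ_w = s ρ_m.
s = d ρ_w / (ρ_m − ρ_w) = 0.778 km × 1020/(3380 − 1020) = 0.336 km.

0.336 km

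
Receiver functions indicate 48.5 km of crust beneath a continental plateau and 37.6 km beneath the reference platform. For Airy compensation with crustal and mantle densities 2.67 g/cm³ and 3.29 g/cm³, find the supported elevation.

Excess crust Δ = 48.5 km − 37.6 km = 10.9 km, split between elevation h and root r with h + r = Δ.
Airy balance ρ_c h = (ρ_m − ρ_c) r gives r = h ρ_c/(ρ_m − ρ_c), so h (1 + ρ_c/(ρ_m − ρ_c)) = Δ, i.e. h = Δ (ρ_m − ρ_c)/ρ_m.
h = 10.9 km × 0.62/3.29 = 2.05 km.

2.05 km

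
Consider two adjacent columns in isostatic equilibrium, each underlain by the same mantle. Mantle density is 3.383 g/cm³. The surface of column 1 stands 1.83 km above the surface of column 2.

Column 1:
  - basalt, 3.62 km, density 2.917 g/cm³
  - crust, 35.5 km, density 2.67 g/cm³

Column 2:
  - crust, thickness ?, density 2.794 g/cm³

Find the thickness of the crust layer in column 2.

Take the compensation level at the base of the deeper column (depth z_c below the surface of column 1) and equate Σ ρ_i t_i down to z_c; mantle fills any gap and the z_c terms cancel.
Column 1: 3.62×2.917 + 35.5×2.67 + (z_c − 39.12)×3.383
Column 2: 1.83×0 + x×2.794 + (z_c − 1.83 − 0 − x)×3.383
The z_c×3.383 term appears on both sides and cancels. Collect the known terms of each column as K = Σ(ρt)_known − 3.383 × (depth of known layers): K_1 = 105.34454 − 3.383×39.12 = −26.99842; K_2 = 0 − 3.383×(1.83 + 0) = −6.19089.
Balance: K_1 = K_2 − x×(3.383 − 2.794), so x = (K_2 − K_1)/(3.383 − 2.794) = 20.8075/0.589 = 35.3 km.

35.3 km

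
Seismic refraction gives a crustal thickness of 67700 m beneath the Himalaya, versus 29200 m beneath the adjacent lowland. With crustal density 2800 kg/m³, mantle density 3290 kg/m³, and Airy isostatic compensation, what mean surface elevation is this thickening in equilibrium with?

Excess crust Δ = 67700 m − 29200 m = 38500 m, split between elevation h and root r with h + r = Δ.
Airy balance ρ_c h = (ρ_m − ρ_c) r gives r = h ρ_c/(ρ_m − ρ_c), so h (1 + ρ_c/(ρ_m − ρ_c)) = Δ, i.e. h = Δ (ρ_m − ρ_c)/ρ_m.
h = 38500 m × 490/3290 = 5730 m.

5730 m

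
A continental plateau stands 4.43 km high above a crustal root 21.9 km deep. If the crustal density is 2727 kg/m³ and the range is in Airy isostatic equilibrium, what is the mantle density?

3280 kg/m³

Airy balance: ρ_c h = (ρ_m − ρ_c) r → ρ_m = ρ_c (1 + h/r).
ρ_m = 2727 × (1 + 4.43 km/21.9 km) = 3280 kg/m³.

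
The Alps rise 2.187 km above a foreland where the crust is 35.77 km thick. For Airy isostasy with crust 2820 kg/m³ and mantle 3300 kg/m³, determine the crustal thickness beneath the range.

50.8 km

Root depth r = h ρ_c / (ρ_m − ρ_c) = 2.187 km × 2820 / 480 = 12.85 km.
Total thickness = T + h + r = 35.77 km + 2.187 km + 12.85 km = 50.8 km.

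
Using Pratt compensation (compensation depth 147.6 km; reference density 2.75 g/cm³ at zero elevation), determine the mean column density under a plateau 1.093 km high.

Pratt balance: ρ_ref D = ρ (D + h).
ρ = ρ_ref D/(D + h) = 2.75 × 147.6 km/(147.6 km + 1.093 km) = 2.73 g/cm³.

2.73 g/cm³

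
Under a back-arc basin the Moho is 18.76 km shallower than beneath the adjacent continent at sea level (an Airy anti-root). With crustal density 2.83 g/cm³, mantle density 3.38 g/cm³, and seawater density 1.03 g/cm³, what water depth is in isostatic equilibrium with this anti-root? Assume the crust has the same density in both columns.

Replacing a thickness d of crust by seawater at the top must be balanced by replacing crust with mantle at the base: d (ρ_c − ρ_w) = a (ρ_m − ρ_c).
d = a (ρ_m − ρ_c)/(ρ_c − ρ_w) = 18.76 km × 0.55/1.8 = 5.73 km.

5.73 km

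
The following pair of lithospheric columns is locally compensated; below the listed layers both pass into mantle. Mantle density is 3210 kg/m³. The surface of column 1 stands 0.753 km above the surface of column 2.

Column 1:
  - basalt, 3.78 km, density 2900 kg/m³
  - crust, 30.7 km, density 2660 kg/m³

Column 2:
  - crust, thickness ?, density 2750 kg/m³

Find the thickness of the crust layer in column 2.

Take the compensation level at the base of the deeper column (depth z_c below the surface of column 1) and equate Σ ρ_i t_i down to z_c; mantle fills any gap and the z_c terms cancel.
Column 1: 3.78×2900 + 30.7×2660 + (z_c − 34.48)×3210
Column 2: 0.753×0 + x×2750 + (z_c − 0.753 − 0 − x)×3210
The z_c×3210 term appears on both sides and cancels. Collect the known terms of each column as K = Σ(ρt)_known − 3210 × (depth of known layers): K_1 = 92624 − 3210×34.48 = −18056.8; K_2 = 0 − 3210×(0.753 + 0) = −2417.13.
Balance: K_1 = K_2 − x×(3210 − 2750), so x = (K_2 − K_1)/(3210 − 2750) = 15639.7/460 = 34 km.

34 km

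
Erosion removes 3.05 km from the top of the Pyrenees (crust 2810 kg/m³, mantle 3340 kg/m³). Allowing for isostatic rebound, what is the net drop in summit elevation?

0.484 km

Rebound u = e ρ_c/ρ_m = 3.05 km × 2810/3340 = 2.566 km.
Net surface drop = e − u = 3.05 km − 2.566 km = e (ρ_m − ρ_c)/ρ_m = 0.484 km.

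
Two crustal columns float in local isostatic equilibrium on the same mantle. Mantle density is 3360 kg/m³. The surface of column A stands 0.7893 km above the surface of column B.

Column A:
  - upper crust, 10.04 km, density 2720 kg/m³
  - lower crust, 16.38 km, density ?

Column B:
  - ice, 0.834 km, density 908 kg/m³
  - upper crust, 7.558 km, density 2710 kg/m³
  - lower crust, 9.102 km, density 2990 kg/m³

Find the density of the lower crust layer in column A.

2960 kg/m³

Take the compensation level at the base of the deeper column (depth z_c below the surface of column A) and equate Σ ρ_i t_i down to z_c; mantle fills any gap and the z_c terms cancel.
Column A: 10.04×2720 + 16.38×ρ + (z_c − 26.42)×3360
Column B: 0.7893×0 + 0.834×908 + 7.558×2710 + 9.102×2990 + (z_c − 0.7893 − 17.494)×3360
The z_c×3360 term appears on both sides and cancels. Collect the known terms of each column as K = Σ(ρt)_known − 3360 × (depth of known layers): K_A = 27308.8 − 3360×26.42 = −61462.4; K_B = 48454.432 − 3360×(0.7893 + 17.494) = −12977.456.
Balance: K_A + 16.38×ρ = K_B, so ρ = (K_B − K_A)/16.38 = 48484.9/16.38 = 2960 kg/m³.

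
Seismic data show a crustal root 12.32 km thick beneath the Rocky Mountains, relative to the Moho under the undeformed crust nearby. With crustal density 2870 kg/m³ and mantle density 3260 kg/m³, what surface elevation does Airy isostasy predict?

Isostatic balance requires: ρ_c h = (ρ_m − ρ_c) r.
h = r (ρ_m − ρ_c) / ρ_c = 12.32 km × (3260 − 2870) / 2870 = 1.67 km.

1.67 km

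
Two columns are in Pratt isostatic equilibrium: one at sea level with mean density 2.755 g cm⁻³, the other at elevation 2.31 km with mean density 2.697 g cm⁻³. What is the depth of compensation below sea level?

107 km

ρ_ref D = ρ (D + h) → D (ρ_ref − ρ) = ρ h.
D = ρ h/(ρ_ref − ρ) = 2.697 × 2.31 km/(2.755 − 2.697) = 107 km.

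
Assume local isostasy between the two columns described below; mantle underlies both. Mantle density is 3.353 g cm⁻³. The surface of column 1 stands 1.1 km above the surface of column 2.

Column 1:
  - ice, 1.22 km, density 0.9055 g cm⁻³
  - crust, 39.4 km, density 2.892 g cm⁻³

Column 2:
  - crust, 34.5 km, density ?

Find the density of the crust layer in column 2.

Take the compensation level at the base of the deeper column (depth z_c below the surface of column 1) and equate Σ ρ_i t_i down to z_c; mantle fills any gap and the z_c terms cancel.
Column 1: 1.22×0.9055 + 39.4×2.892 + (z_c − 40.62)×3.353
Column 2: 1.1×0 + 34.5×ρ + (z_c − 1.1 − 34.5)×3.353
The z_c×3.353 term appears on both sides and cancels. Collect the known terms of each column as K = Σ(ρt)_known − 3.353 × (depth of known layers): K_1 = 115.04951 − 3.353×40.62 = −21.14935; K_2 = 0 − 3.353×(1.1 + 34.5) = −119.3668.
Balance: K_1 = K_2 + 34.5×ρ, so ρ = (K_1 − K_2)/34.5 = 98.2174/34.5 = 2.85 g cm⁻³.

2.85 g cm⁻³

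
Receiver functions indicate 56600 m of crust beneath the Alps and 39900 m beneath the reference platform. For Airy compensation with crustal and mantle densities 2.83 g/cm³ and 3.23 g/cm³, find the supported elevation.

2070 m

Excess crust Δ = 56600 m − 39900 m = 16700 m, split between elevation h and root r with h + r = Δ.
Airy balance ρ_c h = (ρ_m − ρ_c) r gives r = h ρ_c/(ρ_m − ρ_c), so h (1 + ρ_c/(ρ_m − ρ_c)) = Δ, i.e. h = Δ (ρ_m − ρ_c)/ρ_m.
h = 16700 m × 0.4/3.23 = 2070 m.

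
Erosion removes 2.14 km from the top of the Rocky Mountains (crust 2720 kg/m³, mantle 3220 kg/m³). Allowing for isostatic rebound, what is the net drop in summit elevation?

Rebound u = e ρ_c/ρ_m = 2.14 km × 2720/3220 = 1.808 km.
Net surface drop = e − u = 2.14 km − 1.808 km = e (ρ_m − ρ_c)/ρ_m = 0.332 km.

0.332 km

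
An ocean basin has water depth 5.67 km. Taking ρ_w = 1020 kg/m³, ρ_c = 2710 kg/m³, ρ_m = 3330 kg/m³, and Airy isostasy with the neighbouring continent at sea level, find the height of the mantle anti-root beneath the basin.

15.5 km

For local isostatic compensation: replacing crust with seawater at the top is compensated by replacing crust with mantle at the base: d (ρ_c − ρ_w) = a (ρ_m − ρ_c).
a = d (ρ_c − ρ_w)/(ρ_m − ρ_c) = 5.67 km × 1690/620 = 15.5 km.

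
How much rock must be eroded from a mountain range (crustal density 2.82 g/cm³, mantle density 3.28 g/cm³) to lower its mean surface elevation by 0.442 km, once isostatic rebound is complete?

3.15 km

Net drop Δ = e − u = e − e ρ_c/ρ_m = e (ρ_m − ρ_c)/ρ_m.
e = Δ ρ_m/(ρ_m − ρ_c) = 0.442 km × 3.28/0.46 = 3.15 km.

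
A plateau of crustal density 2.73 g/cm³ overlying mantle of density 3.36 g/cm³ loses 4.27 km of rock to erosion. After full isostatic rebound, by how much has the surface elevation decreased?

0.801 km

Rebound u = e ρ_c/ρ_m = 4.27 km × 2.73/3.36 = 3.469 km.
Net surface drop = e − u = 4.27 km − 3.469 km = e (ρ_m − ρ_c)/ρ_m = 0.801 km.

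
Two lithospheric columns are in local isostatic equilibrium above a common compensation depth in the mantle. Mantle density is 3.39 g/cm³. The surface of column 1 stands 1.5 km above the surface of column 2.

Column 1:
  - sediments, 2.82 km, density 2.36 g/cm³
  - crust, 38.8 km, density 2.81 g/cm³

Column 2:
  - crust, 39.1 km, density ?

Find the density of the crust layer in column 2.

2.87 g/cm³

Take the compensation level at the base of the deeper column (depth z_c below the surface of column 1) and equate Σ ρ_i t_i down to z_c; mantle fills any gap and the z_c terms cancel.
Column 1: 2.82×2.36 + 38.8×2.81 + (z_c − 41.62)×3.39
Column 2: 1.5×0 + 39.1×ρ + (z_c − 1.5 − 39.1)×3.39
The z_c×3.39 term appears on both sides and cancels. Collect the known terms of each column as K = Σ(ρt)_known − 3.39 × (depth of known layers): K_1 = 115.6832 − 3.39×41.62 = −25.4086; K_2 = 0 − 3.39×(1.5 + 39.1) = −137.634.
Balance: K_1 = K_2 + 39.1×ρ, so ρ = (K_1 − K_2)/39.1 = 112.225/39.1 = 2.87 g/cm³.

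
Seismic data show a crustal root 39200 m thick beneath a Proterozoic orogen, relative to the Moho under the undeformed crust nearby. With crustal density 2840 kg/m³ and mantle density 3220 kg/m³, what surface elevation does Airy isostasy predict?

Balancing pressure at the compensation depth: ρ_c h = (ρ_m − ρ_c) r.
h = r (ρ_m − ρ_c) / ρ_c = 39200 m × (3220 − 2840) / 2840 = 5250 m.

5250 m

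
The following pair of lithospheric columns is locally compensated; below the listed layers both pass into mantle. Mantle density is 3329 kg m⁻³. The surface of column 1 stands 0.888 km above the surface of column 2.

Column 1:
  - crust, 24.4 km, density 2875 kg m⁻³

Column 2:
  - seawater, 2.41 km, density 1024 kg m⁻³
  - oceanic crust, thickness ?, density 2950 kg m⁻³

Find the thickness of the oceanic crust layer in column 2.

6.77 km

Take the compensation level at the base of the deeper column (depth z_c below the surface of column 1) and equate Σ ρ_i t_i down to z_c; mantle fills any gap and the z_c terms cancel.
Column 1: 24.4×2875 + (z_c − 24.4)×3329
Column 2: 0.888×0 + 2.41×1024 + x×2950 + (z_c − 0.888 − 2.41 − x)×3329
The z_c×3329 term appears on both sides and cancels. Collect the known terms of each column as K = Σ(ρt)_known − 3329 × (depth of known layers): K_1 = 70150 − 3329×24.4 = −11077.6; K_2 = 2467.84 − 3329×(0.888 + 2.41) = −8511.202.
Balance: K_1 = K_2 − x×(3329 − 2950), so x = (K_2 − K_1)/(3329 − 2950) = 2566.4/379 = 6.77 km.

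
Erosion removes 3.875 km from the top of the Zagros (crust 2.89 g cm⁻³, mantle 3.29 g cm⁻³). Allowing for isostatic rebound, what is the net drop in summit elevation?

Rebound u = e ρ_c/ρ_m = 3.875 km × 2.89/3.29 = 3.404 km.
Net surface drop = e − u = 3.875 km − 3.404 km = e (ρ_m − ρ_c)/ρ_m = 0.471 km.

0.471 km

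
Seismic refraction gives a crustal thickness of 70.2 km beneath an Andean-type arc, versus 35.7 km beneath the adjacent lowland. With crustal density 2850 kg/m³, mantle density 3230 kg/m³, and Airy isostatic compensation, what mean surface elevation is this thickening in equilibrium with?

4.06 km

Excess crust Δ = 70.2 km − 35.7 km = 34.5 km, split between elevation h and root r with h + r = Δ.
Airy balance ρ_c h = (ρ_m − ρ_c) r gives r = h ρ_c/(ρ_m − ρ_c), so h (1 + ρ_c/(ρ_m − ρ_c)) = Δ, i.e. h = Δ (ρ_m − ρ_c)/ρ_m.
h = 34.5 km × 380/3230 = 4.06 km.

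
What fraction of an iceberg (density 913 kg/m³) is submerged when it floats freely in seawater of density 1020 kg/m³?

0.895

Submerged fraction = ρ_obj/ρ_fluid = 913/1020 = 0.895.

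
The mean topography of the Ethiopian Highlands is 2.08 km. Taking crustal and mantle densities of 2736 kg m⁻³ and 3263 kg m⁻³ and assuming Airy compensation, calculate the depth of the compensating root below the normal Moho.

Equating mass per unit area of the two columns: the weight of the topography is balanced by the buoyancy of the root, ρ_c h = (ρ_m − ρ_c) r.
r = h · ρ_c / (ρ_m − ρ_c) = 2.08 km × 2736 / (3263 − 2736) = 10.8 km.

10.8 km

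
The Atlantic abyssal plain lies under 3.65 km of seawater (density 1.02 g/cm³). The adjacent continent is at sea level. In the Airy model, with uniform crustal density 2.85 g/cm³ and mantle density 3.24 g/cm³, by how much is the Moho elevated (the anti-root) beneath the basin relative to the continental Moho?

Isostatic balance requires: replacing crust with seawater at the top is compensated by replacing crust with mantle at the base: d (ρ_c − ρ_w) = a (ρ_m − ρ_c).
a = d (ρ_c − ρ_w)/(ρ_m − ρ_c) = 3.65 km × 1.83/0.39 = 17.1 km.

17.1 km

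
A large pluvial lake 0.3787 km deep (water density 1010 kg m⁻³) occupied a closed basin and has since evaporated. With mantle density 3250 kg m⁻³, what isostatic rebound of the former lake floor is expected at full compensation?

0.118 km

u = d ρ_w/ρ_m = 0.3787 km × 1010/3250 = 0.118 km.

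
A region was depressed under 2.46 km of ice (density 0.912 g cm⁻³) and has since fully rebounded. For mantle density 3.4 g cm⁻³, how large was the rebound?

0.66 km

Removing the load lets mantle flow back in; uplift u satisfies ρ_ice t = ρ_m u.
u = t ρ_ice/ρ_m = 2.46 km × 0.912/3.4 = 0.66 km.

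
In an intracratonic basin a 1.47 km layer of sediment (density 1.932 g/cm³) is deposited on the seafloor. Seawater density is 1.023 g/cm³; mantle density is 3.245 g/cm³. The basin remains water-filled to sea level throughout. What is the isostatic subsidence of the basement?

Submarine loading: the sediment displaces seawater, and the subsidence is in turn flooded, so s (ρ_m − ρ_w) = t (ρ_sed − ρ_w).
s = 1.47 km × (1.932 − 1.023) / (3.245 − 1.023) = 0.601 km.

0.601 km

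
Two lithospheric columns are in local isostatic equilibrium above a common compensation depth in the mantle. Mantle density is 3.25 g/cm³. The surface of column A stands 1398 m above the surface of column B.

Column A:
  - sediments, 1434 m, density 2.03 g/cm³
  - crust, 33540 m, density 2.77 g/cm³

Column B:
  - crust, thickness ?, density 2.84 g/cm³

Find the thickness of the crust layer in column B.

32500 m

Take the compensation level at the base of the deeper column (depth z_c below the surface of column A) and equate Σ ρ_i t_i down to z_c; mantle fills any gap and the z_c terms cancel.
Column A: 1434×2.03 + 33540×2.77 + (z_c − 34974)×3.25
Column B: 1398×0 + x×2.84 + (z_c − 1398 − 0 − x)×3.25
The z_c×3.25 term appears on both sides and cancels. Collect the known terms of each column as K = Σ(ρt)_known − 3.25 × (depth of known layers): K_A = 95816.82 − 3.25×34974 = −17848.68; K_B = 0 − 3.25×(1398 + 0) = −4543.5.
Balance: K_A = K_B − x×(3.25 − 2.84), so x = (K_B − K_A)/(3.25 − 2.84) = 13305.2/0.41 = 32500 m.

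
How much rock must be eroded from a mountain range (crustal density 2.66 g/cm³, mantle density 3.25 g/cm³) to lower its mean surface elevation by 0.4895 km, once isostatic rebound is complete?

Net drop Δ = e − u = e − e ρ_c/ρ_m = e (ρ_m − ρ_c)/ρ_m.
e = Δ ρ_m/(ρ_m − ρ_c) = 0.4895 km × 3.25/0.59 = 2.7 km.

2.7 km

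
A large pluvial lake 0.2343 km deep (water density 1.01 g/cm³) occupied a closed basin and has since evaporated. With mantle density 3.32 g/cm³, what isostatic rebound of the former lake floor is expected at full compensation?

u = d ρ_w/ρ_m = 0.2343 km × 1.01/3.32 = 0.0713 km.

0.0713 km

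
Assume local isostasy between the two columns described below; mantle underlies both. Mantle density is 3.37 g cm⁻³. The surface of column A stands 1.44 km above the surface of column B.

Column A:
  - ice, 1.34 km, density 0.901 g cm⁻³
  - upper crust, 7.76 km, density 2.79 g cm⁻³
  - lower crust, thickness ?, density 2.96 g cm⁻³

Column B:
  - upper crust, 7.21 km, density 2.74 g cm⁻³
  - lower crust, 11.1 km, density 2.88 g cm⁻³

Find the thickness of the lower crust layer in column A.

17.1 km

Take the compensation level at the base of the deeper column (depth z_c below the surface of column A) and equate Σ ρ_i t_i down to z_c; mantle fills any gap and the z_c terms cancel.
Column A: 1.34×0.901 + 7.76×2.79 + x×2.96 + (z_c − 9.1 − x)×3.37
Column B: 1.44×0 + 7.21×2.74 + 11.1×2.88 + (z_c − 1.44 − 18.31)×3.37
The z_c×3.37 term appears on both sides and cancels. Collect the known terms of each column as K = Σ(ρt)_known − 3.37 × (depth of known layers): K_A = 22.85774 − 3.37×9.1 = −7.80926; K_B = 51.7234 − 3.37×(1.44 + 18.31) = −14.8341.
Balance: K_A − x×(3.37 − 2.96) = K_B, so x = (K_A − K_B)/(3.37 − 2.96) = 7.02484/0.41 = 17.1 km.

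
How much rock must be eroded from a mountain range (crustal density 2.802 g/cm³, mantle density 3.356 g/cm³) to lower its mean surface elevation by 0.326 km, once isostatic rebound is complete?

Net drop Δ = e − u = e − e ρ_c/ρ_m = e (ρ_m − ρ_c)/ρ_m.
e = Δ ρ_m/(ρ_m − ρ_c) = 0.326 km × 3.356/0.554 = 1.97 km.

1.97 km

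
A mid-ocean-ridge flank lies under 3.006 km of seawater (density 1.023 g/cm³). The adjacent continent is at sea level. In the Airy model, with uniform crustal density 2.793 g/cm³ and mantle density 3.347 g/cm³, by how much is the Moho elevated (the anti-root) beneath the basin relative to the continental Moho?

By Archimedes' principle applied to the lithosphere: replacing crust with seawater at the top is compensated by replacing crust with mantle at the base: d (ρ_c − ρ_w) = a (ρ_m − ρ_c).
a = d (ρ_c − ρ_w)/(ρ_m − ρ_c) = 3.006 km × 1.77/0.554 = 9.6 km.

9.6 km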